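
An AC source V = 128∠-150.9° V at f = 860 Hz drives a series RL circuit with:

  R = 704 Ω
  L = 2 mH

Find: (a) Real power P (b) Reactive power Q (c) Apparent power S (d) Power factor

Step 1 — Angular frequency: ω = 2π·f = 2π·860 = 5404 rad/s.
Step 2 — Component impedances:
  R: Z = R = 704 Ω
  L: Z = jωL = j·5404·0.002 = 0 + j10.81 Ω
Step 3 — Series combination: Z_total = R + L = 704 + j10.81 Ω = 704.1∠0.9° Ω.
Step 4 — Source phasor: V = 128∠-150.9° V = -111.8 - j62.25 V.
Step 5 — Current: I = V / Z = -0.1602 - j0.08597 A = 0.1818∠-151.8° A.
Step 6 — Complex power: S = V·I* = 23.27 + j0.3572 VA.
Step 7 — Real power: P = Re(S) = 23.27 W.
Step 8 — Reactive power: Q = Im(S) = 0.3572 VAR.
Step 9 — Apparent power: |S| = 23.27 VA.
Step 10 — Power factor: PF = P/|S| = 0.9999 (lagging).

(a) P = 23.27 W  (b) Q = 0.3572 VAR  (c) S = 23.27 VA  (d) PF = 0.9999 (lagging)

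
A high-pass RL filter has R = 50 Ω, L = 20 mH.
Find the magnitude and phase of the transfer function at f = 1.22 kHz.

Step 1 — Angular frequency: ω = 2π·1220 = 7665 rad/s.
Step 2 — Transfer function: H(jω) = jωL/(R + jωL).
Step 3 — Numerator jωL = j·153.3; denominator R + jωL = 50 + j153.3.
Step 4 — H = 0.9039 + j0.2948.
Step 5 — Magnitude: |H| = 0.9507 (-0.4 dB); phase: φ = 18.1°.

|H| = 0.9507 (-0.4 dB), φ = 18.1°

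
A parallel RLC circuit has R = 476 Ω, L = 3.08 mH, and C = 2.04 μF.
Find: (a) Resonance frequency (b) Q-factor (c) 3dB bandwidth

Step 1 — Resonance: ω₀ = 1/√(LC) = 1/√(0.00308·2.04e-06) = 1.262e+04 rad/s.
Step 2 — f₀ = ω₀/(2π) = 2008 Hz.
Step 3 — Parallel Q: Q = R/(ω₀L) = 476/(1.262e+04·0.00308) = 12.25.
Step 4 — Bandwidth: Δω = ω₀/Q = 1030 rad/s; BW = Δω/(2π) = 163.9 Hz.

(a) f₀ = 2008 Hz  (b) Q = 12.25  (c) BW = 163.9 Hz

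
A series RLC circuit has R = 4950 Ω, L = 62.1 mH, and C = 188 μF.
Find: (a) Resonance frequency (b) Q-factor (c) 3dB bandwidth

Step 1 — Resonance condition Im(Z)=0 gives ω₀ = 1/√(LC).
Step 2 — ω₀ = 1/√(0.0621·0.000188) = 292.7 rad/s.
Step 3 — f₀ = ω₀/(2π) = 46.58 Hz.
Step 4 — Series Q: Q = ω₀L/R = 292.7·0.0621/4950 = 0.003672.
Step 5 — 3dB bandwidth: Δω = ω₀/Q = 7.971e+04 rad/s; BW = Δω/(2π) = 1.269e+04 Hz.

(a) f₀ = 46.58 Hz  (b) Q = 0.003672  (c) BW = 1.269e+04 Hz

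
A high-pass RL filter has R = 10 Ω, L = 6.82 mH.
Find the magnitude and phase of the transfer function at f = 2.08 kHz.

Step 1 — Angular frequency: ω = 2π·2080 = 1.307e+04 rad/s.
Step 2 — Transfer function: H(jω) = jωL/(R + jωL).
Step 3 — Numerator jωL = j·89.13; denominator R + jωL = 10 + j89.13.
Step 4 — H = 0.9876 + j0.1108.
Step 5 — Magnitude: |H| = 0.9938 (-0.1 dB); phase: φ = 6.4°.

|H| = 0.9938 (-0.1 dB), φ = 6.4°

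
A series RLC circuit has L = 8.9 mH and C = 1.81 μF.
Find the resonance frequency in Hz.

Step 1 — Resonance condition Im(Z)=0 gives ω₀ = 1/√(LC).
Step 2 — ω₀ = 1/√(0.0089·1.81e-06) = 7879 rad/s.
Step 3 — f₀ = ω₀/(2π) = 1254 Hz.

f₀ = 1254 Hz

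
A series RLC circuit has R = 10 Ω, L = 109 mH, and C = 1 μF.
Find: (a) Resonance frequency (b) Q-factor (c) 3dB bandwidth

Step 1 — Resonance: ω₀ = 1/√(LC) = 1/√(0.109·1e-06) = 3029 rad/s.
Step 2 — f₀ = ω₀/(2π) = 482.1 Hz.
Step 3 — Series Q: Q = ω₀L/R = 3029·0.109/10 = 33.02.
Step 4 — Bandwidth: Δω = ω₀/Q = 91.74 rad/s; BW = Δω/(2π) = 14.6 Hz.

(a) f₀ = 482.1 Hz  (b) Q = 33.02  (c) BW = 14.6 Hz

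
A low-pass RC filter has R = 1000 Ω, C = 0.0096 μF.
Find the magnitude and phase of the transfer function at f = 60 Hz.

Step 1 — Angular frequency: ω = 2π·60 = 377 rad/s.
Step 2 — Transfer function: H(jω) = 1/(1 + jωRC).
Step 3 — Denominator: 1 + jωRC = 1 + j·377·1000·9.6e-09 = 1 + j0.003619.
Step 4 — H = 1 - j0.003619.
Step 5 — Magnitude: |H| = 1 (-0.0 dB); phase: φ = -0.2°.

|H| = 1 (-0.0 dB), φ = -0.2°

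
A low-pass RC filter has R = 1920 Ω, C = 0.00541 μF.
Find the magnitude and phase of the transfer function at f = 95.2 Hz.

Step 1 — Angular frequency: ω = 2π·95.2 = 598.2 rad/s.
Step 2 — Transfer function: H(jω) = 1/(1 + jωRC).
Step 3 — Denominator: 1 + jωRC = 1 + j·598.2·1920·5.41e-09 = 1 + j0.006213.
Step 4 — H = 1 - j0.006213.
Step 5 — Magnitude: |H| = 1 (-0.0 dB); phase: φ = -0.4°.

|H| = 1 (-0.0 dB), φ = -0.4°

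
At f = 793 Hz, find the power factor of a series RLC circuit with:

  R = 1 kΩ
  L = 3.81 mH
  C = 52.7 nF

Step 1 — Angular frequency: ω = 2π·f = 2π·793 = 4983 rad/s.
Step 2 — Component impedances:
  R: Z = R = 1000 Ω
  L: Z = jωL = j·4983·0.00381 = 0 + j18.98 Ω
  C: Z = 1/(jωC) = -j/(ω·C) = 0 - j3808 Ω
Step 3 — Series combination: Z_total = R + L + C = 1000 - j3789 Ω = 3919∠-75.2° Ω.
Step 4 — Power factor: PF = cos(φ) = Re(Z)/|Z| = 1000/3919 = 0.2552.
Step 5 — Type: Im(Z) = -3789 ⇒ leading (phase φ = -75.2°).

PF = 0.2552 (leading, φ = -75.2°)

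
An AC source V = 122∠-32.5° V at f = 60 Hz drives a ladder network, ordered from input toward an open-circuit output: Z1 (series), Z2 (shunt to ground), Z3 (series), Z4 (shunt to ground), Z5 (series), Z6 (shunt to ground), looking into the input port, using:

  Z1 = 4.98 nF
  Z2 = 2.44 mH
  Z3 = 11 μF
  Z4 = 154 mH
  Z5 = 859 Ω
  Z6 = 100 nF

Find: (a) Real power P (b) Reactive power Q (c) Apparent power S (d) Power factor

Step 1 — Angular frequency: ω = 2π·f = 2π·60 = 377 rad/s.
Step 2 — Component impedances:
  Z1: Z = 1/(jωC) = -j/(ω·C) = 0 - j5.326e+05 Ω
  Z2: Z = jωL = j·377·0.00244 = 0 + j0.9199 Ω
  Z3: Z = 1/(jωC) = -j/(ω·C) = 0 - j241.1 Ω
  Z4: Z = jωL = j·377·0.154 = 0 + j58.06 Ω
  Z5: Z = R = 859 Ω
  Z6: Z = 1/(jωC) = -j/(ω·C) = 0 - j2.653e+04 Ω
Step 3 — Ladder network (open output): work backward from the far end, alternating series and parallel combinations. Z_in = 0 - j5.326e+05 Ω = 5.326e+05∠-90.0° Ω.
Step 4 — Source phasor: V = 122∠-32.5° V = 102.9 - j65.55 V.
Step 5 — Current: I = V / Z = 0.0001231 + j0.0001932 A = 0.000229∠57.5° A.
Step 6 — Complex power: S = V·I* = 0 - j0.02794 VA.
Step 7 — Real power: P = Re(S) = 0 W.
Step 8 — Reactive power: Q = Im(S) = -0.02794 VAR.
Step 9 — Apparent power: |S| = 0.02794 VA.
Step 10 — Power factor: PF = P/|S| = 0 (leading).

(a) P = 0 W  (b) Q = -0.02794 VAR  (c) S = 0.02794 VA  (d) PF = 0 (leading)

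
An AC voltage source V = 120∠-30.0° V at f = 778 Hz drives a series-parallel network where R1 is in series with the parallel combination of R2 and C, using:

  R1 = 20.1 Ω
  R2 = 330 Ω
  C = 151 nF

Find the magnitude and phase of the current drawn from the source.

Step 1 — Angular frequency: ω = 2π·f = 2π·778 = 4888 rad/s.
Step 2 — Component impedances:
  R1: Z = R = 20.1 Ω
  R2: Z = R = 330 Ω
  C: Z = 1/(jωC) = -j/(ω·C) = 0 - j1355 Ω
Step 3 — Parallel branch: R2 || C = 1/(1/R2 + 1/C) = 311.5 - j75.88 Ω.
Step 4 — Series with R1: Z_total = R1 + (R2 || C) = 331.6 - j75.88 Ω = 340.2∠-12.9° Ω.
Step 5 — Source phasor: V = 120∠-30.0° V = 103.9 - j60 V.
Step 6 — Ohm's law: I = V / Z_total = (103.9 - j60) / (331.6 - j75.88) = 0.3371 - j0.1038 A.
Step 7 — Convert to polar: |I| = 0.3527 A, ∠I = -17.1°.

I = 0.3527∠-17.1° A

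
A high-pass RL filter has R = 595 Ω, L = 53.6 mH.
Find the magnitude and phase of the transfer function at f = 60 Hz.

Step 1 — Angular frequency: ω = 2π·60 = 377 rad/s.
Step 2 — Transfer function: H(jω) = jωL/(R + jωL).
Step 3 — Numerator jωL = j·20.21; denominator R + jωL = 595 + j20.21.
Step 4 — H = 0.001152 + j0.03392.
Step 5 — Magnitude: |H| = 0.03394 (-29.4 dB); phase: φ = 88.1°.

|H| = 0.03394 (-29.4 dB), φ = 88.1°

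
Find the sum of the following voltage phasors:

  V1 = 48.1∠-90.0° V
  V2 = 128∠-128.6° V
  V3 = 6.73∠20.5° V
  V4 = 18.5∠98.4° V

Step 1 — Convert each phasor to rectangular form:
  V1 = 48.1·(cos(-90.0°) + j·sin(-90.0°)) = 0 - j48.1 V
  V2 = 128·(cos(-128.6°) + j·sin(-128.6°)) = -79.86 - j100 V
  V3 = 6.73·(cos(20.5°) + j·sin(20.5°)) = 6.304 + j2.357 V
  V4 = 18.5·(cos(98.4°) + j·sin(98.4°)) = -2.703 + j18.3 V
Step 2 — Sum components: V_total = -76.26 - j127.5 V.
Step 3 — Convert to polar: |V_total| = 148.5 V, ∠V_total = -120.9°.

V_total = 148.5∠-120.9° V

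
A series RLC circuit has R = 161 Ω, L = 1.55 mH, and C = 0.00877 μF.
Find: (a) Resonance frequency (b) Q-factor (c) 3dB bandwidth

Step 1 — Resonance: ω₀ = 1/√(LC) = 1/√(0.00155·8.77e-09) = 2.712e+05 rad/s.
Step 2 — f₀ = ω₀/(2π) = 4.317e+04 Hz.
Step 3 — Series Q: Q = ω₀L/R = 2.712e+05·0.00155/161 = 2.611.
Step 4 — Bandwidth: Δω = ω₀/Q = 1.039e+05 rad/s; BW = Δω/(2π) = 1.653e+04 Hz.

(a) f₀ = 4.317e+04 Hz  (b) Q = 2.611  (c) BW = 1.653e+04 Hz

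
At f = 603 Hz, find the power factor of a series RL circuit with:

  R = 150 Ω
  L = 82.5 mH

Step 1 — Angular frequency: ω = 2π·f = 2π·603 = 3789 rad/s.
Step 2 — Component impedances:
  R: Z = R = 150 Ω
  L: Z = jωL = j·3789·0.0825 = 0 + j312.6 Ω
Step 3 — Series combination: Z_total = R + L = 150 + j312.6 Ω = 346.7∠64.4° Ω.
Step 4 — Power factor: PF = cos(φ) = Re(Z)/|Z| = 150/346.701 = 0.4326.
Step 5 — Type: Im(Z) = 312.6 ⇒ lagging (phase φ = 64.4°).

PF = 0.4326 (lagging, φ = 64.4°)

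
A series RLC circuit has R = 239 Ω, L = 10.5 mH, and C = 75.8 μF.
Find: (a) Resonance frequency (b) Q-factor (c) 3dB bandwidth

Step 1 — Resonance: ω₀ = 1/√(LC) = 1/√(0.0105·7.58e-05) = 1121 rad/s.
Step 2 — f₀ = ω₀/(2π) = 178.4 Hz.
Step 3 — Series Q: Q = ω₀L/R = 1121·0.0105/239 = 0.04925.
Step 4 — Bandwidth: Δω = ω₀/Q = 2.276e+04 rad/s; BW = Δω/(2π) = 3623 Hz.

(a) f₀ = 178.4 Hz  (b) Q = 0.04925  (c) BW = 3623 Hz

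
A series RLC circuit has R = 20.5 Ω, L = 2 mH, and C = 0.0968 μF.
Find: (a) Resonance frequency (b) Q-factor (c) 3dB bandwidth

Step 1 — Resonance condition Im(Z)=0 gives ω₀ = 1/√(LC).
Step 2 — ω₀ = 1/√(0.002·9.68e-08) = 7.187e+04 rad/s.
Step 3 — f₀ = ω₀/(2π) = 1.144e+04 Hz.
Step 4 — Series Q: Q = ω₀L/R = 7.187e+04·0.002/20.5 = 7.012.
Step 5 — 3dB bandwidth: Δω = ω₀/Q = 1.025e+04 rad/s; BW = Δω/(2π) = 1631 Hz.

(a) f₀ = 1.144e+04 Hz  (b) Q = 7.012  (c) BW = 1631 Hz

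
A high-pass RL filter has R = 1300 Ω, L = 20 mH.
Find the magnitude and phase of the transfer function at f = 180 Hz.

Step 1 — Angular frequency: ω = 2π·180 = 1131 rad/s.
Step 2 — Transfer function: H(jω) = jωL/(R + jωL).
Step 3 — Numerator jωL = j·22.62; denominator R + jωL = 1300 + j22.62.
Step 4 — H = 0.0003027 + j0.01739.
Step 5 — Magnitude: |H| = 0.0174 (-35.2 dB); phase: φ = 89.0°.

|H| = 0.0174 (-35.2 dB), φ = 89.0°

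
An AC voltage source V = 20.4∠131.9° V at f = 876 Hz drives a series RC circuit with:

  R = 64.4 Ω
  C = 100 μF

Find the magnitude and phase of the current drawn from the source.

Step 1 — Angular frequency: ω = 2π·f = 2π·876 = 5504 rad/s.
Step 2 — Component impedances:
  R: Z = R = 64.4 Ω
  C: Z = 1/(jωC) = -j/(ω·C) = 0 - j1.817 Ω
Step 3 — Series combination: Z_total = R + C = 64.4 - j1.817 Ω = 64.43∠-1.6° Ω.
Step 4 — Source phasor: V = 20.4∠131.9° V = -13.62 + j15.18 V.
Step 5 — Ohm's law: I = V / Z_total = (-13.62 + j15.18) / (64.4 - j1.817) = -0.218 + j0.2296 A.
Step 6 — Convert to polar: |I| = 0.3166 A, ∠I = 133.5°.

I = 0.3166∠133.5° A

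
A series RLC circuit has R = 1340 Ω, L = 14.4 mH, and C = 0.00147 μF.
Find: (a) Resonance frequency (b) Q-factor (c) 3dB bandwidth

Step 1 — Resonance condition Im(Z)=0 gives ω₀ = 1/√(LC).
Step 2 — ω₀ = 1/√(0.0144·1.47e-09) = 2.174e+05 rad/s.
Step 3 — f₀ = ω₀/(2π) = 3.459e+04 Hz.
Step 4 — Series Q: Q = ω₀L/R = 2.174e+05·0.0144/1340 = 2.336.
Step 5 — 3dB bandwidth: Δω = ω₀/Q = 9.306e+04 rad/s; BW = Δω/(2π) = 1.481e+04 Hz.

(a) f₀ = 3.459e+04 Hz  (b) Q = 2.336  (c) BW = 1.481e+04 Hz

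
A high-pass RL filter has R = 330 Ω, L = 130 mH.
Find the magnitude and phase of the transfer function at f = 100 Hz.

Step 1 — Angular frequency: ω = 2π·100 = 628.3 rad/s.
Step 2 — Transfer function: H(jω) = jωL/(R + jωL).
Step 3 — Numerator jωL = j·81.68; denominator R + jωL = 330 + j81.68.
Step 4 — H = 0.05773 + j0.2332.
Step 5 — Magnitude: |H| = 0.2403 (-12.4 dB); phase: φ = 76.1°.

|H| = 0.2403 (-12.4 dB), φ = 76.1°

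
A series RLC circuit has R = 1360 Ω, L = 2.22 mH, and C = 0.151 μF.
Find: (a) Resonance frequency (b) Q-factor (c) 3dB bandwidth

Step 1 — Resonance: ω₀ = 1/√(LC) = 1/√(0.00222·1.51e-07) = 5.462e+04 rad/s.
Step 2 — f₀ = ω₀/(2π) = 8693 Hz.
Step 3 — Series Q: Q = ω₀L/R = 5.462e+04·0.00222/1360 = 0.08916.
Step 4 — Bandwidth: Δω = ω₀/Q = 6.126e+05 rad/s; BW = Δω/(2π) = 9.75e+04 Hz.

(a) f₀ = 8693 Hz  (b) Q = 0.08916  (c) BW = 9.75e+04 Hz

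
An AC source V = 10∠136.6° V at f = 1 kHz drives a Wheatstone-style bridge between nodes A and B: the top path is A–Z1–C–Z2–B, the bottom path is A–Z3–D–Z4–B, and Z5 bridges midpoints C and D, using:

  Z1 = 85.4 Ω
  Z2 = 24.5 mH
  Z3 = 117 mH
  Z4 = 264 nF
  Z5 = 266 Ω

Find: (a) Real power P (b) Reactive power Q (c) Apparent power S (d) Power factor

Step 1 — Angular frequency: ω = 2π·f = 2π·1000 = 6283 rad/s.
Step 2 — Component impedances:
  Z1: Z = R = 85.4 Ω
  Z2: Z = jωL = j·6283·0.0245 = 0 + j153.9 Ω
  Z3: Z = jωL = j·6283·0.117 = 0 + j735.1 Ω
  Z4: Z = 1/(jωC) = -j/(ω·C) = 0 - j602.9 Ω
  Z5: Z = R = 266 Ω
Step 3 — Bridge requires nodal analysis (the Z5 bridge couples midpoints C and D, so the two paths cannot be reduced to a simple series/parallel combination). Setting node B to ground and injecting 1 A at node A, the 3-node admittance system at A, C, D solves to V_A = Z_AB = 107.4 + j190.4 Ω = 218.6∠60.6° Ω.
Step 4 — Source phasor: V = 10∠136.6° V = -7.266 + j6.871 V.
Step 5 — Current: I = V / Z = 0.01104 + j0.04439 A = 0.04574∠76.0° A.
Step 6 — Complex power: S = V·I* = 0.2247 + j0.3984 VA.
Step 7 — Real power: P = Re(S) = 0.2247 W.
Step 8 — Reactive power: Q = Im(S) = 0.3984 VAR.
Step 9 — Apparent power: |S| = 0.4574 VA.
Step 10 — Power factor: PF = P/|S| = 0.4913 (lagging).

(a) P = 0.2247 W  (b) Q = 0.3984 VAR  (c) S = 0.4574 VA  (d) PF = 0.4913 (lagging)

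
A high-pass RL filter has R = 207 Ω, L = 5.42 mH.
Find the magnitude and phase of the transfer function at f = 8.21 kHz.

Step 1 — Angular frequency: ω = 2π·8210 = 5.158e+04 rad/s.
Step 2 — Transfer function: H(jω) = jωL/(R + jωL).
Step 3 — Numerator jωL = j·279.6; denominator R + jωL = 207 + j279.6.
Step 4 — H = 0.6459 + j0.4782.
Step 5 — Magnitude: |H| = 0.8037 (-1.9 dB); phase: φ = 36.5°.

|H| = 0.8037 (-1.9 dB), φ = 36.5°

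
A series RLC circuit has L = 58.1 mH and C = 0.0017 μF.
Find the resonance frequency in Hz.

Step 1 — Resonance condition Im(Z)=0 gives ω₀ = 1/√(LC).
Step 2 — ω₀ = 1/√(0.0581·1.7e-09) = 1.006e+05 rad/s.
Step 3 — f₀ = ω₀/(2π) = 1.601e+04 Hz.

f₀ = 1.601e+04 Hz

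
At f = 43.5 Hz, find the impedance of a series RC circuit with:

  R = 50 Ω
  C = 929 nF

Step 1 — Angular frequency: ω = 2π·f = 2π·43.5 = 273.3 rad/s.
Step 2 — Component impedances:
  R: Z = R = 50 Ω
  C: Z = 1/(jωC) = -j/(ω·C) = 0 - j3938 Ω
Step 3 — Series combination: Z_total = R + C = 50 - j3938 Ω = 3939∠-89.3° Ω.

Z = 50 - j3938 Ω = 3939∠-89.3° Ω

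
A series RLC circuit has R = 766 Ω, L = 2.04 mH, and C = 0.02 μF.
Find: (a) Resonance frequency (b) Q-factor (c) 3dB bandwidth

Step 1 — Resonance condition Im(Z)=0 gives ω₀ = 1/√(LC).
Step 2 — ω₀ = 1/√(0.00204·2e-08) = 1.566e+05 rad/s.
Step 3 — f₀ = ω₀/(2π) = 2.492e+04 Hz.
Step 4 — Series Q: Q = ω₀L/R = 1.566e+05·0.00204/766 = 0.4169.
Step 5 — 3dB bandwidth: Δω = ω₀/Q = 3.755e+05 rad/s; BW = Δω/(2π) = 5.976e+04 Hz.

(a) f₀ = 2.492e+04 Hz  (b) Q = 0.4169  (c) BW = 5.976e+04 Hz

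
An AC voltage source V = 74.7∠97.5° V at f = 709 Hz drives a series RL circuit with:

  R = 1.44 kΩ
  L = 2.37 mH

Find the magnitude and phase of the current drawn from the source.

Step 1 — Angular frequency: ω = 2π·f = 2π·709 = 4455 rad/s.
Step 2 — Component impedances:
  R: Z = R = 1440 Ω
  L: Z = jωL = j·4455·0.00237 = 0 + j10.56 Ω
Step 3 — Series combination: Z_total = R + L = 1440 + j10.56 Ω = 1440∠0.4° Ω.
Step 4 — Source phasor: V = 74.7∠97.5° V = -9.75 + j74.06 V.
Step 5 — Ohm's law: I = V / Z_total = (-9.75 + j74.06) / (1440 + j10.56) = -0.006394 + j0.05148 A.
Step 6 — Convert to polar: |I| = 0.05187 A, ∠I = 97.1°.

I = 0.05187∠97.1° A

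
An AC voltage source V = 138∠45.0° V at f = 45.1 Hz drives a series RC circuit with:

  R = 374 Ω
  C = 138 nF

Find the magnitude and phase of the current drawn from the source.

Step 1 — Angular frequency: ω = 2π·f = 2π·45.1 = 283.4 rad/s.
Step 2 — Component impedances:
  R: Z = R = 374 Ω
  C: Z = 1/(jωC) = -j/(ω·C) = 0 - j2.557e+04 Ω
Step 3 — Series combination: Z_total = R + C = 374 - j2.557e+04 Ω = 2.557e+04∠-89.2° Ω.
Step 4 — Source phasor: V = 138∠45.0° V = 97.58 + j97.58 V.
Step 5 — Ohm's law: I = V / Z_total = (97.58 + j97.58) / (374 - j2.557e+04) = -0.003759 + j0.003871 A.
Step 6 — Convert to polar: |I| = 0.005396 A, ∠I = 134.2°.

I = 0.005396∠134.2° A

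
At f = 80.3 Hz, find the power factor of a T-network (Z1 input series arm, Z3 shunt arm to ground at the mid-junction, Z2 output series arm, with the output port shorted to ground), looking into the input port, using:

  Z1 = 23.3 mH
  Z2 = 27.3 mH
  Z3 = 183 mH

Step 1 — Angular frequency: ω = 2π·f = 2π·80.3 = 504.5 rad/s.
Step 2 — Component impedances:
  Z1: Z = jωL = j·504.5·0.0233 = 0 + j11.76 Ω
  Z2: Z = jωL = j·504.5·0.0273 = 0 + j13.77 Ω
  Z3: Z = jωL = j·504.5·0.183 = 0 + j92.33 Ω
Step 3 — With the output port shorted to ground, the output series arm Z2 runs from the junction to ground; the shunt arm Z3 also runs from the junction to ground. They appear in parallel: Z3 || Z2 = 0 + j11.99 Ω.
Step 4 — Series with input arm Z1: Z_in = Z1 + (Z3 || Z2) = 0 + j23.74 Ω = 23.74∠90.0° Ω.
Step 5 — Power factor: PF = cos(φ) = Re(Z)/|Z| = 0/23.74 = 0.
Step 6 — Type: Im(Z) = 23.74 ⇒ lagging (phase φ = 90.0°).

PF = 0 (lagging, φ = 90.0°)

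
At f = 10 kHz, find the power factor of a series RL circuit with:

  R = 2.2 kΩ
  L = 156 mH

Step 1 — Angular frequency: ω = 2π·f = 2π·1e+04 = 6.283e+04 rad/s.
Step 2 — Component impedances:
  R: Z = R = 2200 Ω
  L: Z = jωL = j·6.283e+04·0.156 = 0 + j9802 Ω
Step 3 — Series combination: Z_total = R + L = 2200 + j9802 Ω = 1.005e+04∠77.3° Ω.
Step 4 — Power factor: PF = cos(φ) = Re(Z)/|Z| = 2200/10046 = 0.219.
Step 5 — Type: Im(Z) = 9802 ⇒ lagging (phase φ = 77.3°).

PF = 0.219 (lagging, φ = 77.3°)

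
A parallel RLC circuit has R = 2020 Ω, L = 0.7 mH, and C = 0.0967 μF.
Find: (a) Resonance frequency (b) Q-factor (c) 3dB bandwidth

Step 1 — Resonance: ω₀ = 1/√(LC) = 1/√(0.0007·9.67e-08) = 1.215e+05 rad/s.
Step 2 — f₀ = ω₀/(2π) = 1.934e+04 Hz.
Step 3 — Parallel Q: Q = R/(ω₀L) = 2020/(1.215e+05·0.0007) = 23.74.
Step 4 — Bandwidth: Δω = ω₀/Q = 5119 rad/s; BW = Δω/(2π) = 814.8 Hz.

(a) f₀ = 1.934e+04 Hz  (b) Q = 23.74  (c) BW = 814.8 Hz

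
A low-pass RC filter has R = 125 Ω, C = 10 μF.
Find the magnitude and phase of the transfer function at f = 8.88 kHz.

Step 1 — Angular frequency: ω = 2π·8880 = 5.579e+04 rad/s.
Step 2 — Transfer function: H(jω) = 1/(1 + jωRC).
Step 3 — Denominator: 1 + jωRC = 1 + j·5.579e+04·125·1e-05 = 1 + j69.74.
Step 4 — H = 0.0002055 - j0.01434.
Step 5 — Magnitude: |H| = 0.01434 (-36.9 dB); phase: φ = -89.2°.

|H| = 0.01434 (-36.9 dB), φ = -89.2°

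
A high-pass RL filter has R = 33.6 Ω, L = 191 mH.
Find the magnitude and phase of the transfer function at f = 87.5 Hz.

Step 1 — Angular frequency: ω = 2π·87.5 = 549.8 rad/s.
Step 2 — Transfer function: H(jω) = jωL/(R + jωL).
Step 3 — Numerator jωL = j·105; denominator R + jωL = 33.6 + j105.
Step 4 — H = 0.9071 + j0.2903.
Step 5 — Magnitude: |H| = 0.9524 (-0.4 dB); phase: φ = 17.7°.

|H| = 0.9524 (-0.4 dB), φ = 17.7°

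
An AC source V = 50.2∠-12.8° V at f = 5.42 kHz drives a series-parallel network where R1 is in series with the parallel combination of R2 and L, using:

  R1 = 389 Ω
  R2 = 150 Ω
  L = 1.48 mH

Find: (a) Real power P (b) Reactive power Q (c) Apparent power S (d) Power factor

Step 1 — Angular frequency: ω = 2π·f = 2π·5420 = 3.405e+04 rad/s.
Step 2 — Component impedances:
  R1: Z = R = 389 Ω
  R2: Z = R = 150 Ω
  L: Z = jωL = j·3.405e+04·0.00148 = 0 + j50.4 Ω
Step 3 — Parallel branch: R2 || L = 1/(1/R2 + 1/L) = 15.22 + j45.29 Ω.
Step 4 — Series with R1: Z_total = R1 + (R2 || L) = 404.2 + j45.29 Ω = 406.7∠6.4° Ω.
Step 5 — Source phasor: V = 50.2∠-12.8° V = 48.95 - j11.12 V.
Step 6 — Current: I = V / Z = 0.1166 - j0.04057 A = 0.1234∠-19.2° A.
Step 7 — Complex power: S = V·I* = 6.157 + j0.6898 VA.
Step 8 — Real power: P = Re(S) = 6.157 W.
Step 9 — Reactive power: Q = Im(S) = 0.6898 VAR.
Step 10 — Apparent power: |S| = 6.196 VA.
Step 11 — Power factor: PF = P/|S| = 0.9938 (lagging).

(a) P = 6.157 W  (b) Q = 0.6898 VAR  (c) S = 6.196 VA  (d) PF = 0.9938 (lagging)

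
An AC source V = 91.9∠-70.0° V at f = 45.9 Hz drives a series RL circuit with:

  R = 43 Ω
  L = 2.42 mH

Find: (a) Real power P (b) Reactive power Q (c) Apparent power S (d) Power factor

Step 1 — Angular frequency: ω = 2π·f = 2π·45.9 = 288.4 rad/s.
Step 2 — Component impedances:
  R: Z = R = 43 Ω
  L: Z = jωL = j·288.4·0.00242 = 0 + j0.6979 Ω
Step 3 — Series combination: Z_total = R + L = 43 + j0.6979 Ω = 43.01∠0.9° Ω.
Step 4 — Source phasor: V = 91.9∠-70.0° V = 31.43 - j86.36 V.
Step 5 — Current: I = V / Z = 0.6982 - j2.02 A = 2.137∠-70.9° A.
Step 6 — Complex power: S = V·I* = 196.4 + j3.187 VA.
Step 7 — Real power: P = Re(S) = 196.4 W.
Step 8 — Reactive power: Q = Im(S) = 3.187 VAR.
Step 9 — Apparent power: |S| = 196.4 VA.
Step 10 — Power factor: PF = P/|S| = 0.9999 (lagging).

(a) P = 196.4 W  (b) Q = 3.187 VAR  (c) S = 196.4 VA  (d) PF = 0.9999 (lagging)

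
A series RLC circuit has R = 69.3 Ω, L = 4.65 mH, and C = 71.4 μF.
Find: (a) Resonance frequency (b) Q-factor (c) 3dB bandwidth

Step 1 — Resonance: ω₀ = 1/√(LC) = 1/√(0.00465·7.14e-05) = 1735 rad/s.
Step 2 — f₀ = ω₀/(2π) = 276.2 Hz.
Step 3 — Series Q: Q = ω₀L/R = 1735·0.00465/69.3 = 0.1165.
Step 4 — Bandwidth: Δω = ω₀/Q = 1.49e+04 rad/s; BW = Δω/(2π) = 2372 Hz.

(a) f₀ = 276.2 Hz  (b) Q = 0.1165  (c) BW = 2372 Hz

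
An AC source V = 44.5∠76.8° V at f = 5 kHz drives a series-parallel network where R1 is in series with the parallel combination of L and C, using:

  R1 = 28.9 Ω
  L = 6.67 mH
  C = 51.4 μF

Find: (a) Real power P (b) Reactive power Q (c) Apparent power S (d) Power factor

Step 1 — Angular frequency: ω = 2π·f = 2π·5000 = 3.142e+04 rad/s.
Step 2 — Component impedances:
  R1: Z = R = 28.9 Ω
  L: Z = jωL = j·3.142e+04·0.00667 = 0 + j209.5 Ω
  C: Z = 1/(jωC) = -j/(ω·C) = 0 - j0.6193 Ω
Step 3 — Parallel branch: L || C = 1/(1/L + 1/C) = 0 - j0.6211 Ω.
Step 4 — Series with R1: Z_total = R1 + (L || C) = 28.9 - j0.6211 Ω = 28.91∠-1.2° Ω.
Step 5 — Source phasor: V = 44.5∠76.8° V = 10.16 + j43.32 V.
Step 6 — Current: I = V / Z = 0.3192 + j1.506 A = 1.539∠78.0° A.
Step 7 — Complex power: S = V·I* = 68.49 - j1.472 VA.
Step 8 — Real power: P = Re(S) = 68.49 W.
Step 9 — Reactive power: Q = Im(S) = -1.472 VAR.
Step 10 — Apparent power: |S| = 68.5 VA.
Step 11 — Power factor: PF = P/|S| = 0.9998 (leading).

(a) P = 68.49 W  (b) Q = -1.472 VAR  (c) S = 68.5 VA  (d) PF = 0.9998 (leading)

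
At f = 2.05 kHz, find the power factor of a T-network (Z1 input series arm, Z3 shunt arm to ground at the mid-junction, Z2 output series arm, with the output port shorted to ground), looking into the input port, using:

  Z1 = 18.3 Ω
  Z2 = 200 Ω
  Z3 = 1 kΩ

Step 1 — Angular frequency: ω = 2π·f = 2π·2050 = 1.288e+04 rad/s.
Step 2 — Component impedances:
  Z1: Z = R = 18.3 Ω
  Z2: Z = R = 200 Ω
  Z3: Z = R = 1000 Ω
Step 3 — With the output port shorted to ground, the output series arm Z2 runs from the junction to ground; the shunt arm Z3 also runs from the junction to ground. They appear in parallel: Z3 || Z2 = 166.7 Ω.
Step 4 — Series with input arm Z1: Z_in = Z1 + (Z3 || Z2) = 185 Ω = 185∠0.0° Ω.
Step 5 — Power factor: PF = cos(φ) = Re(Z)/|Z| = 185/185 = 1.
Step 6 — Type: Im(Z) = 0 ⇒ unity (phase φ = 0.0°).

PF = 1 (unity, φ = 0.0°)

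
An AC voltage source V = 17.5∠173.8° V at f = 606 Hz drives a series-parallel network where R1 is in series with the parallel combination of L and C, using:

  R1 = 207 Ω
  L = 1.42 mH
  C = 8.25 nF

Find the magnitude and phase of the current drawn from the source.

Step 1 — Angular frequency: ω = 2π·f = 2π·606 = 3808 rad/s.
Step 2 — Component impedances:
  R1: Z = R = 207 Ω
  L: Z = jωL = j·3808·0.00142 = 0 + j5.407 Ω
  C: Z = 1/(jωC) = -j/(ω·C) = 0 - j3.183e+04 Ω
Step 3 — Parallel branch: L || C = 1/(1/L + 1/C) = 0 + j5.408 Ω.
Step 4 — Series with R1: Z_total = R1 + (L || C) = 207 + j5.408 Ω = 207.1∠1.5° Ω.
Step 5 — Source phasor: V = 17.5∠173.8° V = -17.4 + j1.89 V.
Step 6 — Ohm's law: I = V / Z_total = (-17.4 + j1.89) / (207 + j5.408) = -0.08375 + j0.01132 A.
Step 7 — Convert to polar: |I| = 0.08451 A, ∠I = 172.3°.

I = 0.08451∠172.3° A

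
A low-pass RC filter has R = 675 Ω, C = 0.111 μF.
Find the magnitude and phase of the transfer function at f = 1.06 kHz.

Step 1 — Angular frequency: ω = 2π·1060 = 6660 rad/s.
Step 2 — Transfer function: H(jω) = 1/(1 + jωRC).
Step 3 — Denominator: 1 + jωRC = 1 + j·6660·675·1.11e-07 = 1 + j0.499.
Step 4 — H = 0.8006 - j0.3995.
Step 5 — Magnitude: |H| = 0.8948 (-1.0 dB); phase: φ = -26.5°.

|H| = 0.8948 (-1.0 dB), φ = -26.5°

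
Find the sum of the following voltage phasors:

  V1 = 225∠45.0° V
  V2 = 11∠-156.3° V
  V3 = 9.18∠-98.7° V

Step 1 — Convert each phasor to rectangular form:
  V1 = 225·(cos(45.0°) + j·sin(45.0°)) = 159.1 + j159.1 V
  V2 = 11·(cos(-156.3°) + j·sin(-156.3°)) = -10.07 - j4.421 V
  V3 = 9.18·(cos(-98.7°) + j·sin(-98.7°)) = -1.389 - j9.074 V
Step 2 — Sum components: V_total = 147.6 + j145.6 V.
Step 3 — Convert to polar: |V_total| = 207.4 V, ∠V_total = 44.6°.

V_total = 207.4∠44.6° V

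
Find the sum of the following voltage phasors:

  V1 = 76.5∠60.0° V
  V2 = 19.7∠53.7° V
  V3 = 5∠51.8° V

Step 1 — Convert each phasor to rectangular form:
  V1 = 76.5·(cos(60.0°) + j·sin(60.0°)) = 38.25 + j66.25 V
  V2 = 19.7·(cos(53.7°) + j·sin(53.7°)) = 11.66 + j15.88 V
  V3 = 5·(cos(51.8°) + j·sin(51.8°)) = 3.092 + j3.929 V
Step 2 — Sum components: V_total = 53 + j86.06 V.
Step 3 — Convert to polar: |V_total| = 101.1 V, ∠V_total = 58.4°.

V_total = 101.1∠58.4° V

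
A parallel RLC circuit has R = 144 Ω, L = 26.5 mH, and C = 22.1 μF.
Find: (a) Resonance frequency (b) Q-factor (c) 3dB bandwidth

Step 1 — Resonance: ω₀ = 1/√(LC) = 1/√(0.0265·2.21e-05) = 1307 rad/s.
Step 2 — f₀ = ω₀/(2π) = 208 Hz.
Step 3 — Parallel Q: Q = R/(ω₀L) = 144/(1307·0.0265) = 4.158.
Step 4 — Bandwidth: Δω = ω₀/Q = 314.2 rad/s; BW = Δω/(2π) = 50.01 Hz.

(a) f₀ = 208 Hz  (b) Q = 4.158  (c) BW = 50.01 Hz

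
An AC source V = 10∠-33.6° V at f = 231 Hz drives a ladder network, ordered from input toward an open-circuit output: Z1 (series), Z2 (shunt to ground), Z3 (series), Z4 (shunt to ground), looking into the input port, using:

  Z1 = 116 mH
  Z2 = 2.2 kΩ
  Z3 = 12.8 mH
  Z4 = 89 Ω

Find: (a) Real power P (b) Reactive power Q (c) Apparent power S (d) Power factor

Step 1 — Angular frequency: ω = 2π·f = 2π·231 = 1451 rad/s.
Step 2 — Component impedances:
  Z1: Z = jωL = j·1451·0.116 = 0 + j168.4 Ω
  Z2: Z = R = 2200 Ω
  Z3: Z = jωL = j·1451·0.0128 = 0 + j18.58 Ω
  Z4: Z = R = 89 Ω
Step 3 — Ladder network (open output): work backward from the far end, alternating series and parallel combinations. Z_in = 85.68 + j185.5 Ω = 204.4∠65.2° Ω.
Step 4 — Source phasor: V = 10∠-33.6° V = 8.329 - j5.534 V.
Step 5 — Current: I = V / Z = -0.007496 - j0.04836 A = 0.04893∠-98.8° A.
Step 6 — Complex power: S = V·I* = 0.2052 + j0.4443 VA.
Step 7 — Real power: P = Re(S) = 0.2052 W.
Step 8 — Reactive power: Q = Im(S) = 0.4443 VAR.
Step 9 — Apparent power: |S| = 0.4893 VA.
Step 10 — Power factor: PF = P/|S| = 0.4193 (lagging).

(a) P = 0.2052 W  (b) Q = 0.4443 VAR  (c) S = 0.4893 VA  (d) PF = 0.4193 (lagging)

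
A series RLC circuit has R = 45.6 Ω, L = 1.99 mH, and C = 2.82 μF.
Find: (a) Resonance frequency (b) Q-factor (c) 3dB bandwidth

Step 1 — Resonance condition Im(Z)=0 gives ω₀ = 1/√(LC).
Step 2 — ω₀ = 1/√(0.00199·2.82e-06) = 1.335e+04 rad/s.
Step 3 — f₀ = ω₀/(2π) = 2125 Hz.
Step 4 — Series Q: Q = ω₀L/R = 1.335e+04·0.00199/45.6 = 0.5826.
Step 5 — 3dB bandwidth: Δω = ω₀/Q = 2.291e+04 rad/s; BW = Δω/(2π) = 3647 Hz.

(a) f₀ = 2125 Hz  (b) Q = 0.5826  (c) BW = 3647 Hz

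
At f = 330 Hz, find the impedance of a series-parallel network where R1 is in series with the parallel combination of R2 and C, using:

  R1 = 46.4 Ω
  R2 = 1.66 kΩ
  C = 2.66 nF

Step 1 — Angular frequency: ω = 2π·f = 2π·330 = 2073 rad/s.
Step 2 — Component impedances:
  R1: Z = R = 46.4 Ω
  R2: Z = R = 1660 Ω
  C: Z = 1/(jωC) = -j/(ω·C) = 0 - j1.813e+05 Ω
Step 3 — Parallel branch: R2 || C = 1/(1/R2 + 1/C) = 1660 - j15.2 Ω.
Step 4 — Series with R1: Z_total = R1 + (R2 || C) = 1706 - j15.2 Ω = 1706∠-0.5° Ω.

Z = 1706 - j15.2 Ω = 1706∠-0.5° Ω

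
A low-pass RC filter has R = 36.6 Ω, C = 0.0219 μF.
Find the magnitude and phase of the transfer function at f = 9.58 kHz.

Step 1 — Angular frequency: ω = 2π·9580 = 6.019e+04 rad/s.
Step 2 — Transfer function: H(jω) = 1/(1 + jωRC).
Step 3 — Denominator: 1 + jωRC = 1 + j·6.019e+04·36.6·2.19e-08 = 1 + j0.04825.
Step 4 — H = 0.9977 - j0.04813.
Step 5 — Magnitude: |H| = 0.9988 (-0.0 dB); phase: φ = -2.8°.

|H| = 0.9988 (-0.0 dB), φ = -2.8°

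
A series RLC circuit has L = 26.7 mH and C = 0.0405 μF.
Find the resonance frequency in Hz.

Step 1 — Resonance condition Im(Z)=0 gives ω₀ = 1/√(LC).
Step 2 — ω₀ = 1/√(0.0267·4.05e-08) = 3.041e+04 rad/s.
Step 3 — f₀ = ω₀/(2π) = 4840 Hz.

f₀ = 4840 Hz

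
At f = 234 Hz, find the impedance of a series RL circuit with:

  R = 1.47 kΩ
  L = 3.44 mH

Step 1 — Angular frequency: ω = 2π·f = 2π·234 = 1470 rad/s.
Step 2 — Component impedances:
  R: Z = R = 1470 Ω
  L: Z = jωL = j·1470·0.00344 = 0 + j5.058 Ω
Step 3 — Series combination: Z_total = R + L = 1470 + j5.058 Ω = 1470∠0.2° Ω.

Z = 1470 + j5.058 Ω = 1470∠0.2° Ω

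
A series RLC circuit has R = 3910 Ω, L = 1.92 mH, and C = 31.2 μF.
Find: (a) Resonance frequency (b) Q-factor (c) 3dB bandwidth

Step 1 — Resonance condition Im(Z)=0 gives ω₀ = 1/√(LC).
Step 2 — ω₀ = 1/√(0.00192·3.12e-05) = 4086 rad/s.
Step 3 — f₀ = ω₀/(2π) = 650.3 Hz.
Step 4 — Series Q: Q = ω₀L/R = 4086·0.00192/3910 = 0.002006.
Step 5 — 3dB bandwidth: Δω = ω₀/Q = 2.036e+06 rad/s; BW = Δω/(2π) = 3.241e+05 Hz.

(a) f₀ = 650.3 Hz  (b) Q = 0.002006  (c) BW = 3.241e+05 Hz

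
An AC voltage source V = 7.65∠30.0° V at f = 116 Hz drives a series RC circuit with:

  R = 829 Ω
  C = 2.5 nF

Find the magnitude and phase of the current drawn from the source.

Step 1 — Angular frequency: ω = 2π·f = 2π·116 = 728.8 rad/s.
Step 2 — Component impedances:
  R: Z = R = 829 Ω
  C: Z = 1/(jωC) = -j/(ω·C) = 0 - j5.488e+05 Ω
Step 3 — Series combination: Z_total = R + C = 829 - j5.488e+05 Ω = 5.488e+05∠-89.9° Ω.
Step 4 — Source phasor: V = 7.65∠30.0° V = 6.625 + j3.825 V.
Step 5 — Ohm's law: I = V / Z_total = (6.625 + j3.825) / (829 - j5.488e+05) = -6.951e-06 + j1.208e-05 A.
Step 6 — Convert to polar: |I| = 1.394e-05 A, ∠I = 119.9°.

I = 1.394e-05∠119.9° A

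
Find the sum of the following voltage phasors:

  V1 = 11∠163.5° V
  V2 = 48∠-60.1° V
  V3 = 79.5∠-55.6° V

Step 1 — Convert each phasor to rectangular form:
  V1 = 11·(cos(163.5°) + j·sin(163.5°)) = -10.55 + j3.124 V
  V2 = 48·(cos(-60.1°) + j·sin(-60.1°)) = 23.93 - j41.61 V
  V3 = 79.5·(cos(-55.6°) + j·sin(-55.6°)) = 44.91 - j65.6 V
Step 2 — Sum components: V_total = 58.3 - j104.1 V.
Step 3 — Convert to polar: |V_total| = 119.3 V, ∠V_total = -60.7°.

V_total = 119.3∠-60.7° V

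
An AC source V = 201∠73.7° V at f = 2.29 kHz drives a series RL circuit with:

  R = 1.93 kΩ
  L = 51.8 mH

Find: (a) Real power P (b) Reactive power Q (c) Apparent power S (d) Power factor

Step 1 — Angular frequency: ω = 2π·f = 2π·2290 = 1.439e+04 rad/s.
Step 2 — Component impedances:
  R: Z = R = 1930 Ω
  L: Z = jωL = j·1.439e+04·0.0518 = 0 + j745.3 Ω
Step 3 — Series combination: Z_total = R + L = 1930 + j745.3 Ω = 2069∠21.1° Ω.
Step 4 — Source phasor: V = 201∠73.7° V = 56.41 + j192.9 V.
Step 5 — Current: I = V / Z = 0.05903 + j0.07716 A = 0.09715∠52.6° A.
Step 6 — Complex power: S = V·I* = 18.22 + j7.035 VA.
Step 7 — Real power: P = Re(S) = 18.22 W.
Step 8 — Reactive power: Q = Im(S) = 7.035 VAR.
Step 9 — Apparent power: |S| = 19.53 VA.
Step 10 — Power factor: PF = P/|S| = 0.9329 (lagging).

(a) P = 18.22 W  (b) Q = 7.035 VAR  (c) S = 19.53 VA  (d) PF = 0.9329 (lagging)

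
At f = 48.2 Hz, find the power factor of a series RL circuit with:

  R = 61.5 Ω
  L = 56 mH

Step 1 — Angular frequency: ω = 2π·f = 2π·48.2 = 302.8 rad/s.
Step 2 — Component impedances:
  R: Z = R = 61.5 Ω
  L: Z = jωL = j·302.8·0.056 = 0 + j16.96 Ω
Step 3 — Series combination: Z_total = R + L = 61.5 + j16.96 Ω = 63.8∠15.4° Ω.
Step 4 — Power factor: PF = cos(φ) = Re(Z)/|Z| = 61.5/63.796 = 0.964.
Step 5 — Type: Im(Z) = 16.96 ⇒ lagging (phase φ = 15.4°).

PF = 0.964 (lagging, φ = 15.4°)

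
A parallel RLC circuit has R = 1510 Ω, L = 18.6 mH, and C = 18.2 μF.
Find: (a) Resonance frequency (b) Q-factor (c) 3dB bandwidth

Step 1 — Resonance: ω₀ = 1/√(LC) = 1/√(0.0186·1.82e-05) = 1719 rad/s.
Step 2 — f₀ = ω₀/(2π) = 273.5 Hz.
Step 3 — Parallel Q: Q = R/(ω₀L) = 1510/(1719·0.0186) = 47.23.
Step 4 — Bandwidth: Δω = ω₀/Q = 36.39 rad/s; BW = Δω/(2π) = 5.791 Hz.

(a) f₀ = 273.5 Hz  (b) Q = 47.23  (c) BW = 5.791 Hz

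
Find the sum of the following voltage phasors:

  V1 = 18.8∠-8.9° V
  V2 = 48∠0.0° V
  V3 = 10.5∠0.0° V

Step 1 — Convert each phasor to rectangular form:
  V1 = 18.8·(cos(-8.9°) + j·sin(-8.9°)) = 18.57 - j2.909 V
  V2 = 48·(cos(0.0°) + j·sin(0.0°)) = 48 V
  V3 = 10.5·(cos(0.0°) + j·sin(0.0°)) = 10.5 V
Step 2 — Sum components: V_total = 77.07 - j2.909 V.
Step 3 — Convert to polar: |V_total| = 77.13 V, ∠V_total = -2.2°.

V_total = 77.13∠-2.2° V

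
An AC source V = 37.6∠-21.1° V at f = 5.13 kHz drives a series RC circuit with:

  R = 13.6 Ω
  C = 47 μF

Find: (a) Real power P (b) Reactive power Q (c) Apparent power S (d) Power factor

Step 1 — Angular frequency: ω = 2π·f = 2π·5130 = 3.223e+04 rad/s.
Step 2 — Component impedances:
  R: Z = R = 13.6 Ω
  C: Z = 1/(jωC) = -j/(ω·C) = 0 - j0.6601 Ω
Step 3 — Series combination: Z_total = R + C = 13.6 - j0.6601 Ω = 13.62∠-2.8° Ω.
Step 4 — Source phasor: V = 37.6∠-21.1° V = 35.08 - j13.54 V.
Step 5 — Current: I = V / Z = 2.621 - j0.868 A = 2.761∠-18.3° A.
Step 6 — Complex power: S = V·I* = 103.7 - j5.034 VA.
Step 7 — Real power: P = Re(S) = 103.7 W.
Step 8 — Reactive power: Q = Im(S) = -5.034 VAR.
Step 9 — Apparent power: |S| = 103.8 VA.
Step 10 — Power factor: PF = P/|S| = 0.9988 (leading).

(a) P = 103.7 W  (b) Q = -5.034 VAR  (c) S = 103.8 VA  (d) PF = 0.9988 (leading)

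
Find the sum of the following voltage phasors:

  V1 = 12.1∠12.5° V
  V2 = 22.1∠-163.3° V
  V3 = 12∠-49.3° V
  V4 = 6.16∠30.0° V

Step 1 — Convert each phasor to rectangular form:
  V1 = 12.1·(cos(12.5°) + j·sin(12.5°)) = 11.81 + j2.619 V
  V2 = 22.1·(cos(-163.3°) + j·sin(-163.3°)) = -21.17 - j6.351 V
  V3 = 12·(cos(-49.3°) + j·sin(-49.3°)) = 7.825 - j9.098 V
  V4 = 6.16·(cos(30.0°) + j·sin(30.0°)) = 5.335 + j3.08 V
Step 2 — Sum components: V_total = 3.805 - j9.749 V.
Step 3 — Convert to polar: |V_total| = 10.47 V, ∠V_total = -68.7°.

V_total = 10.47∠-68.7° V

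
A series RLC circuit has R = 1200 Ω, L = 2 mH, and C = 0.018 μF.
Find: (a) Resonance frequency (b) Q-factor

Step 1 — Resonance condition Im(Z)=0 gives ω₀ = 1/√(LC).
Step 2 — ω₀ = 1/√(0.002·1.8e-08) = 1.667e+05 rad/s.
Step 3 — f₀ = ω₀/(2π) = 2.653e+04 Hz.
Step 4 — Series Q: Q = ω₀L/R = 1.667e+05·0.002/1200 = 0.2778.

(a) f₀ = 2.653e+04 Hz  (b) Q = 0.2778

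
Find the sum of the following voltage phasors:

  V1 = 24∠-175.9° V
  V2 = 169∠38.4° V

Step 1 — Convert each phasor to rectangular form:
  V1 = 24·(cos(-175.9°) + j·sin(-175.9°)) = -23.94 - j1.716 V
  V2 = 169·(cos(38.4°) + j·sin(38.4°)) = 132.4 + j105 V
Step 2 — Sum components: V_total = 108.5 + j103.3 V.
Step 3 — Convert to polar: |V_total| = 149.8 V, ∠V_total = 43.6°.

V_total = 149.8∠43.6° V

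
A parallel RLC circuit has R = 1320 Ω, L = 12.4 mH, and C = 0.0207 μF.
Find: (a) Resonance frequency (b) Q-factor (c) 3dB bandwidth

Step 1 — Resonance: ω₀ = 1/√(LC) = 1/√(0.0124·2.07e-08) = 6.242e+04 rad/s.
Step 2 — f₀ = ω₀/(2π) = 9934 Hz.
Step 3 — Parallel Q: Q = R/(ω₀L) = 1320/(6.242e+04·0.0124) = 1.705.
Step 4 — Bandwidth: Δω = ω₀/Q = 3.66e+04 rad/s; BW = Δω/(2π) = 5825 Hz.

(a) f₀ = 9934 Hz  (b) Q = 1.705  (c) BW = 5825 Hz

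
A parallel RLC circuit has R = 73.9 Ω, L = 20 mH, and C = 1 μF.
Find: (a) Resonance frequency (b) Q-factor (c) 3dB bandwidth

Step 1 — Resonance: ω₀ = 1/√(LC) = 1/√(0.02·1e-06) = 7071 rad/s.
Step 2 — f₀ = ω₀/(2π) = 1125 Hz.
Step 3 — Parallel Q: Q = R/(ω₀L) = 73.9/(7071·0.02) = 0.5226.
Step 4 — Bandwidth: Δω = ω₀/Q = 1.353e+04 rad/s; BW = Δω/(2π) = 2154 Hz.

(a) f₀ = 1125 Hz  (b) Q = 0.5226  (c) BW = 2154 Hz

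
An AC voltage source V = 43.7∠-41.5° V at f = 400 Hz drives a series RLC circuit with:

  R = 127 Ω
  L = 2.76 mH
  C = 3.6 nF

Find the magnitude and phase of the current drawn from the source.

Step 1 — Angular frequency: ω = 2π·f = 2π·400 = 2513 rad/s.
Step 2 — Component impedances:
  R: Z = R = 127 Ω
  L: Z = jωL = j·2513·0.00276 = 0 + j6.937 Ω
  C: Z = 1/(jωC) = -j/(ω·C) = 0 - j1.105e+05 Ω
Step 3 — Series combination: Z_total = R + L + C = 127 - j1.105e+05 Ω = 1.105e+05∠-89.9° Ω.
Step 4 — Source phasor: V = 43.7∠-41.5° V = 32.73 - j28.96 V.
Step 5 — Ohm's law: I = V / Z_total = (32.73 - j28.96) / (127 - j1.105e+05) = 0.0002623 + j0.0002958 A.
Step 6 — Convert to polar: |I| = 0.0003954 A, ∠I = 48.4°.

I = 0.0003954∠48.4° A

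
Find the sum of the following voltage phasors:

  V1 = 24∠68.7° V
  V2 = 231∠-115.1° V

Step 1 — Convert each phasor to rectangular form:
  V1 = 24·(cos(68.7°) + j·sin(68.7°)) = 8.718 + j22.36 V
  V2 = 231·(cos(-115.1°) + j·sin(-115.1°)) = -97.99 - j209.2 V
Step 2 — Sum components: V_total = -89.27 - j186.8 V.
Step 3 — Convert to polar: |V_total| = 207.1 V, ∠V_total = -115.5°.

V_total = 207.1∠-115.5° V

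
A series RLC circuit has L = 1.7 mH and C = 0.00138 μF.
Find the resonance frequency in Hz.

Step 1 — Resonance condition Im(Z)=0 gives ω₀ = 1/√(LC).
Step 2 — ω₀ = 1/√(0.0017·1.38e-09) = 6.529e+05 rad/s.
Step 3 — f₀ = ω₀/(2π) = 1.039e+05 Hz.

f₀ = 1.039e+05 Hz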